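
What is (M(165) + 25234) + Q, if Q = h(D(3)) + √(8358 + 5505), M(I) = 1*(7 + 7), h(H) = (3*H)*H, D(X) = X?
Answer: 25275 + √13863 ≈ 25393.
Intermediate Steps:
h(H) = 3*H²
M(I) = 14 (M(I) = 1*14 = 14)
Q = 27 + √13863 (Q = 3*3² + √(8358 + 5505) = 3*9 + √13863 = 27 + √13863 ≈ 144.74)
(M(165) + 25234) + Q = (14 + 25234) + (27 + √13863) = 25248 + (27 + √13863) = 25275 + √13863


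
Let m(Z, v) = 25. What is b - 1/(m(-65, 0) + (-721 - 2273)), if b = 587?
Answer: 1742804/2969 ≈ 587.00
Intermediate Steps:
b - 1/(m(-65, 0) + (-721 - 2273)) = 587 - 1/(25 + (-721 - 2273)) = 587 - 1/(25 - 2994) = 587 - 1/(-2969) = 587 - 1*(-1/2969) = 587 + 1/2969 = 1742804/2969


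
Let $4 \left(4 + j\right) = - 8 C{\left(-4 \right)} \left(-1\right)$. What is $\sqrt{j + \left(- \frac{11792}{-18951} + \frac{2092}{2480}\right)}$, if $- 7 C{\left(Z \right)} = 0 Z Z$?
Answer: $\frac{i \sqrt{87464368086135}}{5874810} \approx 1.5919 i$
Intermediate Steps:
$C{\left(Z \right)} = 0$ ($C{\left(Z \right)} = - \frac{0 Z Z}{7} = - \frac{0 Z}{7} = \left(- \frac{1}{7}\right) 0 = 0$)
$j = -4$ ($j = -4 + \frac{\left(-8\right) 0 \left(-1\right)}{4} = -4 + \frac{0 \left(-1\right)}{4} = -4 + \frac{1}{4} \cdot 0 = -4 + 0 = -4$)
$\sqrt{j + \left(- \frac{11792}{-18951} + \frac{2092}{2480}\right)} = \sqrt{-4 + \left(- \frac{11792}{-18951} + \frac{2092}{2480}\right)} = \sqrt{-4 + \left(\left(-11792\right) \left(- \frac{1}{18951}\right) + 2092 \cdot \frac{1}{2480}\right)} = \sqrt{-4 + \left(\frac{11792}{18951} + \frac{523}{620}\right)} = \sqrt{-4 + \frac{17222413}{11749620}} = \sqrt{- \frac{29776067}{11749620}} = \frac{i \sqrt{87464368086135}}{5874810}$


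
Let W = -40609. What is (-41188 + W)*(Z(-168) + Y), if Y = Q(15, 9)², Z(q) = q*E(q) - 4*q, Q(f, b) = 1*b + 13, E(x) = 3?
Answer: -53331644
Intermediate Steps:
Q(f, b) = 13 + b (Q(f, b) = b + 13 = 13 + b)
Z(q) = -q (Z(q) = q*3 - 4*q = 3*q - 4*q = -q)
Y = 484 (Y = (13 + 9)² = 22² = 484)
(-41188 + W)*(Z(-168) + Y) = (-41188 - 40609)*(-1*(-168) + 484) = -81797*(168 + 484) = -81797*652 = -53331644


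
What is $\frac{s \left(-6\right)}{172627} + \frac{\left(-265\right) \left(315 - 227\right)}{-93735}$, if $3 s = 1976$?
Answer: $\frac{56234168}{248941413} \approx 0.22589$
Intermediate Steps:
$s = \frac{1976}{3}$ ($s = \frac{1}{3} \cdot 1976 = \frac{1976}{3} \approx 658.67$)
$\frac{s \left(-6\right)}{172627} + \frac{\left(-265\right) \left(315 - 227\right)}{-93735} = \frac{\frac{1976}{3} \left(-6\right)}{172627} + \frac{\left(-265\right) \left(315 - 227\right)}{-93735} = \left(-3952\right) \frac{1}{172627} + \left(-265\right) 88 \left(- \frac{1}{93735}\right) = - \frac{304}{13279} - - \frac{4664}{18747} = - \frac{304}{13279} + \frac{4664}{18747} = \frac{56234168}{248941413}$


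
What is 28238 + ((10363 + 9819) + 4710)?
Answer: 53130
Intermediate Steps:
28238 + ((10363 + 9819) + 4710) = 28238 + (20182 + 4710) = 28238 + 24892 = 53130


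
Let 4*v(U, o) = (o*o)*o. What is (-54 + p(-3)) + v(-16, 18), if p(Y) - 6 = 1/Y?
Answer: 4229/3 ≈ 1409.7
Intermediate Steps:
p(Y) = 6 + 1/Y
v(U, o) = o**3/4 (v(U, o) = ((o*o)*o)/4 = (o**2*o)/4 = o**3/4)
(-54 + p(-3)) + v(-16, 18) = (-54 + (6 + 1/(-3))) + (1/4)*18**3 = (-54 + (6 - 1/3)) + (1/4)*5832 = (-54 + 17/3) + 1458 = -145/3 + 1458 = 4229/3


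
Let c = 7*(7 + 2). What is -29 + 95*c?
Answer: 5956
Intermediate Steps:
c = 63 (c = 7*9 = 63)
-29 + 95*c = -29 + 95*63 = -29 + 5985 = 5956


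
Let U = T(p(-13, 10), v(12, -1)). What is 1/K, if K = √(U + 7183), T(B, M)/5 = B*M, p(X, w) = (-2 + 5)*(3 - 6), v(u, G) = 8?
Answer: √6823/6823 ≈ 0.012106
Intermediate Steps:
p(X, w) = -9 (p(X, w) = 3*(-3) = -9)
T(B, M) = 5*B*M (T(B, M) = 5*(B*M) = 5*B*M)
U = -360 (U = 5*(-9)*8 = -360)
K = √6823 (K = √(-360 + 7183) = √6823 ≈ 82.601)
1/K = 1/(√6823) = √6823/6823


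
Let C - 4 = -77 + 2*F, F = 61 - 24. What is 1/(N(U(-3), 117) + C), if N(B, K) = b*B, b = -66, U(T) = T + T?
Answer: 1/397 ≈ 0.0025189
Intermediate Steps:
U(T) = 2*T
F = 37
N(B, K) = -66*B
C = 1 (C = 4 + (-77 + 2*37) = 4 + (-77 + 74) = 4 - 3 = 1)
1/(N(U(-3), 117) + C) = 1/(-132*(-3) + 1) = 1/(-66*(-6) + 1) = 1/(396 + 1) = 1/397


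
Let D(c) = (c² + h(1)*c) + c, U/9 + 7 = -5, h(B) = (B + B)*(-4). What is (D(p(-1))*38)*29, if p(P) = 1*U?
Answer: 13686840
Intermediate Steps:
h(B) = -8*B (h(B) = (2*B)*(-4) = -8*B)
U = -108 (U = -63 + 9*(-5) = -63 - 45 = -108)
p(P) = -108 (p(P) = 1*(-108) = -108)
D(c) = c² - 7*c (D(c) = (c² + (-8*1)*c) + c = (c² - 8*c) + c = c² - 7*c)
(D(p(-1))*38)*29 = (-108*(-7 - 108)*38)*29 = (-108*(-115)*38)*29 = (12420*38)*29 = 471960*29 = 13686840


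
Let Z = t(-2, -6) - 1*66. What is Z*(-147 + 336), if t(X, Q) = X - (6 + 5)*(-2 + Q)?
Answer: 3780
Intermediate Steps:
t(X, Q) = 22 + X - 11*Q (t(X, Q) = X - 11*(-2 + Q) = X - (-22 + 11*Q) = X + (22 - 11*Q) = 22 + X - 11*Q)
Z = 20 (Z = (22 - 2 - 11*(-6)) - 1*66 = (22 - 2 + 66) - 66 = 86 - 66 = 20)
Z*(-147 + 336) = 20*(-147 + 336) = 20*189 = 3780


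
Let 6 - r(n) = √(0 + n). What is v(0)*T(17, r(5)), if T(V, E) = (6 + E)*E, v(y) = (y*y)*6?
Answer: 0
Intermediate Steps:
v(y) = 6*y² (v(y) = y²*6 = 6*y²)
r(n) = 6 - √n (r(n) = 6 - √(0 + n) = 6 - √n)
T(V, E) = E*(6 + E)
v(0)*T(17, r(5)) = (6*0²)*((6 - √5)*(6 + (6 - √5))) = (6*0)*((6 - √5)*(12 - √5)) = 0*((6 - √5)*(12 - √5)) = 0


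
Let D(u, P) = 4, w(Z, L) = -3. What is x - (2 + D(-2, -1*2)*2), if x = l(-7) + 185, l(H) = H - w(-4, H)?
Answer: 171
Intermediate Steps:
l(H) = 3 + H (l(H) = H - 1*(-3) = H + 3 = 3 + H)
x = 181 (x = (3 - 7) + 185 = -4 + 185 = 181)
x - (2 + D(-2, -1*2)*2) = 181 - (2 + 4*2) = 181 - (2 + 8) = 181 - 1*10 = 181 - 10 = 171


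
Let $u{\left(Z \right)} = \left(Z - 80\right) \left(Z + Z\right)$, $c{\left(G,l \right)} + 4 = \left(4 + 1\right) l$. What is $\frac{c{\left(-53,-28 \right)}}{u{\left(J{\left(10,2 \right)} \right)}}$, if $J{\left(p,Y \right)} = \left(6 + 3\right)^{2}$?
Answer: $- \frac{8}{9} \approx -0.88889$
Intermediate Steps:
$c{\left(G,l \right)} = -4 + 5 l$ ($c{\left(G,l \right)} = -4 + \left(4 + 1\right) l = -4 + 5 l$)
$J{\left(p,Y \right)} = 81$ ($J{\left(p,Y \right)} = 9^{2} = 81$)
$u{\left(Z \right)} = 2 Z \left(-80 + Z\right)$ ($u{\left(Z \right)} = \left(-80 + Z\right) 2 Z = 2 Z \left(-80 + Z\right)$)
$\frac{c{\left(-53,-28 \right)}}{u{\left(J{\left(10,2 \right)} \right)}} = \frac{-4 + 5 \left(-28\right)}{2 \cdot 81 \left(-80 + 81\right)} = \frac{-4 - 140}{2 \cdot 81 \cdot 1} = - \frac{144}{162} = \left(-144\right) \frac{1}{162} = - \frac{8}{9}$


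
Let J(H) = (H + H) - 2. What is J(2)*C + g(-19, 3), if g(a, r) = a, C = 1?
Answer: -17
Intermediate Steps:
J(H) = -2 + 2*H (J(H) = 2*H - 2 = -2 + 2*H)
J(2)*C + g(-19, 3) = (-2 + 2*2)*1 - 19 = (-2 + 4)*1 - 19 = 2*1 - 19 = 2 - 19 = -17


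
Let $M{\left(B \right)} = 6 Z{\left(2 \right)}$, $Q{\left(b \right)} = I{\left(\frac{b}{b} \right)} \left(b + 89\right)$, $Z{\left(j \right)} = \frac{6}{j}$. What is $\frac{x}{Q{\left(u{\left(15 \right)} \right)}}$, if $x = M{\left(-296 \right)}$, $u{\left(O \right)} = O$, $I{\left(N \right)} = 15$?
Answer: $\frac{3}{260} \approx 0.011538$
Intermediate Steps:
$Q{\left(b \right)} = 1335 + 15 b$ ($Q{\left(b \right)} = 15 \left(b + 89\right) = 15 \left(89 + b\right) = 1335 + 15 b$)
$M{\left(B \right)} = 18$ ($M{\left(B \right)} = 6 \cdot \frac{6}{2} = 6 \cdot 6 \cdot \frac{1}{2} = 6 \cdot 3 = 18$)
$x = 18$
$\frac{x}{Q{\left(u{\left(15 \right)} \right)}} = \frac{18}{1335 + 15 \cdot 15} = \frac{18}{1335 + 225} = \frac{18}{1560} = 18 \cdot \frac{1}{1560} = \frac{3}{260}$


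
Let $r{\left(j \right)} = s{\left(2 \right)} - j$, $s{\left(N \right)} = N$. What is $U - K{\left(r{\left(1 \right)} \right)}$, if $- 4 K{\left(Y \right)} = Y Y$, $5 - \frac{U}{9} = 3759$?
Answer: $- \frac{135143}{4} \approx -33786.0$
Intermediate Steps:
$U = -33786$ ($U = 45 - 33831 = -33786$)
$r{\left(j \right)} = 2 - j$
$K{\left(Y \right)} = - \frac{Y^{2}}{4}$ ($K{\left(Y \right)} = - \frac{Y Y}{4} = - \frac{Y^{2}}{4}$)
$U - K{\left(r{\left(1 \right)} \right)} = -33786 - - \frac{\left(2 - 1\right)^{2}}{4} = -33786 - - \frac{1^{2}}{4} = -33786 - \left(- \frac{1}{4}\right) 1 = -33786 - - \frac{1}{4} = -33786 + \frac{1}{4} = - \frac{135143}{4}$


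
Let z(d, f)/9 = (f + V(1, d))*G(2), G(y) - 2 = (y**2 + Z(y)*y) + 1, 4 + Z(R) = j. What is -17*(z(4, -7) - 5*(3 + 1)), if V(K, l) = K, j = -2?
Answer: -4250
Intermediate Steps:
Z(R) = -6 (Z(R) = -4 - 2 = -6)
G(y) = 3 + y**2 - 6*y (G(y) = 2 + ((y**2 - 6*y) + 1) = 2 + (1 + y**2 - 6*y) = 3 + y**2 - 6*y)
z(d, f) = -45 - 45*f (z(d, f) = 9*((f + 1)*(3 + 2**2 - 6*2)) = 9*((1 + f)*(3 + 4 - 12)) = 9*((1 + f)*(-5)) = 9*(-5 - 5*f) = -45 - 45*f)
-17*(z(4, -7) - 5*(3 + 1)) = -17*((-45 - 45*(-7)) - 5*(3 + 1)) = -17*((-45 + 315) - 5*4) = -17*(270 - 20) = -17*250 = -4250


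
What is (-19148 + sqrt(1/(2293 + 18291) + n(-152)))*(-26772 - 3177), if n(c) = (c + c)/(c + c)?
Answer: 573463452 - 29949*sqrt(105930410)/10292 ≈ 5.7343e+8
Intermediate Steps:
n(c) = 1 (n(c) = (2*c)/((2*c)) = (2*c)*(1/(2*c)) = 1)
(-19148 + sqrt(1/(2293 + 18291) + n(-152)))*(-26772 - 3177) = (-19148 + sqrt(1/(2293 + 18291) + 1))*(-26772 - 3177) = (-19148 + sqrt(1/20584 + 1))*(-29949) = (-19148 + sqrt(20585/20584))*(-29949) = (-19148 + sqrt(105930410)/10292)*(-29949) = 573463452 - 29949*sqrt(105930410)/10292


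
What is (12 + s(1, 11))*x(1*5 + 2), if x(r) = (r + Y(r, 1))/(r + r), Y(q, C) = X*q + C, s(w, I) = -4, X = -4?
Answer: -80/7 ≈ -11.429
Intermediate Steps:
Y(q, C) = C - 4*q (Y(q, C) = -4*q + C = C - 4*q)
x(r) = (1 - 3*r)/(2*r) (x(r) = (r + (1 - 4*r))/(r + r) = (1 - 3*r)/((2*r)) = (1 - 3*r)*(1/(2*r)) = (1 - 3*r)/(2*r))
(12 + s(1, 11))*x(1*5 + 2) = (12 - 4)*((1 - 3*(1*5 + 2))/(2*(1*5 + 2))) = 8*((1 - 3*(5 + 2))/(2*(5 + 2))) = 8*((1/2)*(1 - 3*7)/7) = 8*((1/2)*(1/7)*(1 - 21)) = 8*((1/2)*(1/7)*(-20)) = 8*(-10/7) = -80/7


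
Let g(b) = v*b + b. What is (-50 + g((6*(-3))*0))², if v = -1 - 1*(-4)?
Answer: 2500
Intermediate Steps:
v = 3 (v = -1 + 4 = 3)
g(b) = 4*b (g(b) = 3*b + b = 4*b)
(-50 + g((6*(-3))*0))² = (-50 + 4*((6*(-3))*0))² = (-50 + 4*(-18*0))² = (-50 + 4*0)² = (-50 + 0)² = (-50)² = 2500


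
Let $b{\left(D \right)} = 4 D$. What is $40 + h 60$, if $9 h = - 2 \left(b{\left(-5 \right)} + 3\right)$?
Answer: $\frac{800}{3} \approx 266.67$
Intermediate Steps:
$h = \frac{34}{9}$ ($h = \frac{\left(-2\right) \left(4 \left(-5\right) + 3\right)}{9} = \frac{\left(-2\right) \left(-20 + 3\right)}{9} = \frac{\left(-2\right) \left(-17\right)}{9} = \frac{1}{9} \cdot 34 = \frac{34}{9} \approx 3.7778$)
$40 + h 60 = 40 + \frac{34}{9} \cdot 60 = 40 + \frac{680}{3} = \frac{800}{3}$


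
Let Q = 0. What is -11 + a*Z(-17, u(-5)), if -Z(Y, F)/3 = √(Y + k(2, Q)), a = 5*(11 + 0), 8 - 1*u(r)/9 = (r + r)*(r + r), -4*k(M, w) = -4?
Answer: -11 - 660*I ≈ -11.0 - 660.0*I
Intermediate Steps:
k(M, w) = 1 (k(M, w) = -¼*(-4) = 1)
u(r) = 72 - 36*r² (u(r) = 72 - 9*(r + r)*(r + r) = 72 - 9*2*r*2*r = 72 - 36*r²)
a = 55 (a = 5*11 = 55)
Z(Y, F) = -3*√(1 + Y) (Z(Y, F) = -3*√(Y + 1) = -3*√(1 + Y))
-11 + a*Z(-17, u(-5)) = -11 + 55*(-3*√(1 - 17)) = -11 + 55*(-12*I) = -11 - 660*I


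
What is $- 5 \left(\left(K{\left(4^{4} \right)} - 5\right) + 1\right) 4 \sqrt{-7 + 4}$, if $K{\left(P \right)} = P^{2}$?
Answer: $- 1310640 i \sqrt{3} \approx - 2.2701 \cdot 10^{6} i$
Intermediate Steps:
$- 5 \left(\left(K{\left(4^{4} \right)} - 5\right) + 1\right) 4 \sqrt{-7 + 4} = - 5 \left(\left(\left(4^{4}\right)^{2} - 5\right) + 1\right) 4 \sqrt{-7 + 4} = - 5 \left(\left(256^{2} - 5\right) + 1\right) 4 \sqrt{-3} = - 5 \left(\left(65536 - 5\right) + 1\right) 4 i \sqrt{3} = - 5 \left(65531 + 1\right) 4 i \sqrt{3} = - 5 \cdot 65532 \cdot 4 i \sqrt{3} = - 5 \cdot 262128 i \sqrt{3} = - 1310640 i \sqrt{3}$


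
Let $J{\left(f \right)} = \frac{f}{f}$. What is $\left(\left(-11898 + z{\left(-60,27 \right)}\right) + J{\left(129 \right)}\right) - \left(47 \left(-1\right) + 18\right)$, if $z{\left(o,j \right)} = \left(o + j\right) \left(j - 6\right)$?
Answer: $-12561$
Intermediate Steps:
$z{\left(o,j \right)} = \left(-6 + j\right) \left(j + o\right)$ ($z{\left(o,j \right)} = \left(j + o\right) \left(-6 + j\right) = \left(-6 + j\right) \left(j + o\right)$)
$J{\left(f \right)} = 1$
$\left(\left(-11898 + z{\left(-60,27 \right)}\right) + J{\left(129 \right)}\right) - \left(47 \left(-1\right) + 18\right) = \left(\left(-11898 + \left(27^{2} - 162 - -360 + 27 \left(-60\right)\right)\right) + 1\right) - \left(47 \left(-1\right) + 18\right) = \left(\left(-11898 + \left(729 - 162 + 360 - 1620\right)\right) + 1\right) - \left(-47 + 18\right) = \left(\left(-11898 - 693\right) + 1\right) - -29 = \left(-12591 + 1\right) + 29 = -12590 + 29 = -12561$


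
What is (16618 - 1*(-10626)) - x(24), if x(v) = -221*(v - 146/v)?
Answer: 374443/12 ≈ 31204.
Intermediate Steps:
x(v) = -221*v + 32266/v
(16618 - 1*(-10626)) - x(24) = (16618 - 1*(-10626)) - (-221*24 + 32266/24) = (16618 + 10626) - (-5304 + 32266*(1/24)) = 27244 - (-5304 + 16133/12) = 27244 - 1*(-47515/12) = 27244 + 47515/12 = 374443/12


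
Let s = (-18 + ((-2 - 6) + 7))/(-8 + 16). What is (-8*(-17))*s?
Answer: -323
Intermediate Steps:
s = -19/8 (s = (-18 + (-8 + 7))/8 = (-18 - 1)*(⅛) = -19*⅛ = -19/8 ≈ -2.3750)
(-8*(-17))*s = -8*(-17)*(-19/8) = 136*(-19/8) = -323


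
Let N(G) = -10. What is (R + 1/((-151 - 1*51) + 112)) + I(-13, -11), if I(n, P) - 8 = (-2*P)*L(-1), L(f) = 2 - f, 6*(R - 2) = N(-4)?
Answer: 6689/90 ≈ 74.322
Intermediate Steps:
R = 1/3 (R = 2 + (1/6)*(-10) = 2 - 5/3 = 1/3 ≈ 0.33333)
I(n, P) = 8 - 6*P (I(n, P) = 8 + (-2*P)*(2 - 1*(-1)) = 8 + (-2*P)*(2 + 1) = 8 - 2*P*3 = 8 - 6*P)
(R + 1/((-151 - 1*51) + 112)) + I(-13, -11) = (1/3 + 1/((-151 - 1*51) + 112)) + (8 - 6*(-11)) = (1/3 + 1/((-151 - 51) + 112)) + (8 + 66) = (1/3 + 1/(-202 + 112)) + 74 = (1/3 + 1/(-90)) + 74 = (1/3 - 1/90) + 74 = 29/90 + 74 = 6689/90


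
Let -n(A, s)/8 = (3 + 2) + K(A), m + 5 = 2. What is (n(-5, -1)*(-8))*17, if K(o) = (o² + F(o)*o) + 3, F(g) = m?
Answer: 52224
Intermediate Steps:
m = -3 (m = -5 + 2 = -3)
F(g) = -3
K(o) = 3 + o² - 3*o (K(o) = (o² - 3*o) + 3 = 3 + o² - 3*o)
n(A, s) = -64 - 8*A² + 24*A (n(A, s) = -8*((3 + 2) + (3 + A² - 3*A)) = -8*(5 + (3 + A² - 3*A)) = -8*(8 + A² - 3*A) = -64 - 8*A² + 24*A)
(n(-5, -1)*(-8))*17 = ((-64 - 8*(-5)² + 24*(-5))*(-8))*17 = ((-64 - 8*25 - 120)*(-8))*17 = ((-64 - 200 - 120)*(-8))*17 = -384*(-8)*17 = 3072*17 = 52224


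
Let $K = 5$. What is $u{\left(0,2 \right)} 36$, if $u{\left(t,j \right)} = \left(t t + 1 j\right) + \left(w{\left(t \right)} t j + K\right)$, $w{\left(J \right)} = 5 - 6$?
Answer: $252$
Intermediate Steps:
$w{\left(J \right)} = -1$ ($w{\left(J \right)} = 5 - 6 = -1$)
$u{\left(t,j \right)} = 5 + j + t^{2} - j t$ ($u{\left(t,j \right)} = \left(t t + 1 j\right) + \left(- t j + 5\right) = \left(t^{2} + j\right) - \left(-5 + j t\right) = \left(j + t^{2}\right) - \left(-5 + j t\right) = 5 + j + t^{2} - j t$)
$u{\left(0,2 \right)} 36 = \left(5 + 2 + 0^{2} - 2 \cdot 0\right) 36 = \left(5 + 2 + 0 + 0\right) 36 = 7 \cdot 36 = 252$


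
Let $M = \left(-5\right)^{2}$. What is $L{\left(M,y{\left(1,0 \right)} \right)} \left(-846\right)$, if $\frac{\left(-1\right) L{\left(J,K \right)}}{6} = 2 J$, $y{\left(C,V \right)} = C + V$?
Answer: $253800$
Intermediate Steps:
$M = 25$
$L{\left(J,K \right)} = - 12 J$ ($L{\left(J,K \right)} = - 6 \cdot 2 J = - 12 J$)
$L{\left(M,y{\left(1,0 \right)} \right)} \left(-846\right) = \left(-12\right) 25 \left(-846\right) = \left(-300\right) \left(-846\right) = 253800$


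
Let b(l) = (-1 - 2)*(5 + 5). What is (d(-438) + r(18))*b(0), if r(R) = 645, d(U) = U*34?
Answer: 427410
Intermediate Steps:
d(U) = 34*U
b(l) = -30 (b(l) = -3*10 = -30)
(d(-438) + r(18))*b(0) = (34*(-438) + 645)*(-30) = (-14892 + 645)*(-30) = -14247*(-30) = 427410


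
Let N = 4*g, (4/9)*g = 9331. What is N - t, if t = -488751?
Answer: 572730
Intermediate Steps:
g = 83979/4 (g = (9/4)*9331 = 83979/4 ≈ 20995.)
N = 83979 (N = 4*(83979/4) = 83979)
N - t = 83979 - 1*(-488751) = 83979 + 488751 = 572730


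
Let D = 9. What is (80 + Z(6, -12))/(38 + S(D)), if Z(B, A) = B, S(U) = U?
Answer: 86/47 ≈ 1.8298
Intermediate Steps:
(80 + Z(6, -12))/(38 + S(D)) = (80 + 6)/(38 + 9) = 86/47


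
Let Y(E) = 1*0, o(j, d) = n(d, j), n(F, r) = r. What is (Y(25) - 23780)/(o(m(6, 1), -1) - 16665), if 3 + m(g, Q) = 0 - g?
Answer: 11890/8337 ≈ 1.4262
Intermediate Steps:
m(g, Q) = -3 - g (m(g, Q) = -3 + (0 - g) = -3 - g)
o(j, d) = j
Y(E) = 0
(Y(25) - 23780)/(o(m(6, 1), -1) - 16665) = (0 - 23780)/((-3 - 1*6) - 16665) = -23780/((-3 - 6) - 16665) = -23780/(-9 - 16665) = -23780/(-16674) = -23780*(-1/16674) = 11890/8337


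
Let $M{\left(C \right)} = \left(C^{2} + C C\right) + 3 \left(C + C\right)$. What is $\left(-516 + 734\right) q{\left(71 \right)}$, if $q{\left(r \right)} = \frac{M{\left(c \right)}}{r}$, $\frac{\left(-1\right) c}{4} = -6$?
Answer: $\frac{282528}{71} \approx 3979.3$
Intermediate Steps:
$c = 24$ ($c = \left(-4\right) \left(-6\right) = 24$)
$M{\left(C \right)} = 2 C^{2} + 6 C$ ($M{\left(C \right)} = \left(C^{2} + C^{2}\right) + 3 \cdot 2 C = 2 C^{2} + 6 C$)
$q{\left(r \right)} = \frac{1296}{r}$ ($q{\left(r \right)} = \frac{2 \cdot 24 \left(3 + 24\right)}{r} = \frac{2 \cdot 24 \cdot 27}{r} = \frac{1296}{r}$)
$\left(-516 + 734\right) q{\left(71 \right)} = \left(-516 + 734\right) \frac{1296}{71} = 218 \cdot 1296 \cdot \frac{1}{71} = 218 \cdot \frac{1296}{71} = \frac{282528}{71}$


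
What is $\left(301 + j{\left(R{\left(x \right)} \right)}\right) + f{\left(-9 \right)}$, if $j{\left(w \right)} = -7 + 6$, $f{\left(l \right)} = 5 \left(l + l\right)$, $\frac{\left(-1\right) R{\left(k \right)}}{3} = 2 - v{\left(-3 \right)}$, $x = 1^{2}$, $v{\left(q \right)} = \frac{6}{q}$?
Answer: $210$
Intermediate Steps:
$x = 1$
$R{\left(k \right)} = -12$ ($R{\left(k \right)} = - 3 \left(2 - \frac{6}{-3}\right) = - 3 \left(2 - 6 \left(- \frac{1}{3}\right)\right) = - 3 \left(2 - -2\right) = - 3 \left(2 + 2\right) = \left(-3\right) 4 = -12$)
$f{\left(l \right)} = 10 l$ ($f{\left(l \right)} = 5 \cdot 2 l = 10 l$)
$j{\left(w \right)} = -1$
$\left(301 + j{\left(R{\left(x \right)} \right)}\right) + f{\left(-9 \right)} = \left(301 - 1\right) + 10 \left(-9\right) = 300 - 90 = 210$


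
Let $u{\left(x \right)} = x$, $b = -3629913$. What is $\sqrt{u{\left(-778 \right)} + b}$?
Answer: $i \sqrt{3630691} \approx 1905.4 i$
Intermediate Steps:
$\sqrt{u{\left(-778 \right)} + b} = \sqrt{-778 - 3629913} = \sqrt{-3630691} = i \sqrt{3630691}$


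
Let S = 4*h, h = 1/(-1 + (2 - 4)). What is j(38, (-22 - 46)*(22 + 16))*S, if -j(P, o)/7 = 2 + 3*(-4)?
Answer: -280/3 ≈ -93.333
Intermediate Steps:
h = -1/3 (h = 1/(-1 - 2) = 1/(-3) = -1/3 ≈ -0.33333)
j(P, o) = 70 (j(P, o) = -7*(2 + 3*(-4)) = -7*(2 - 12) = -7*(-10) = 70)
S = -4/3 (S = 4*(-1/3) = -4/3 ≈ -1.3333)
j(38, (-22 - 46)*(22 + 16))*S = 70*(-4/3) = -280/3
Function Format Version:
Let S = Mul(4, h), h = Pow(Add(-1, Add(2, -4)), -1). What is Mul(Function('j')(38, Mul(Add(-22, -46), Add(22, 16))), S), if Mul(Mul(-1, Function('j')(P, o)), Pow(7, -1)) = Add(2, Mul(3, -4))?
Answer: Rational(-280, 3) ≈ -93.333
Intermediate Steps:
h = Rational(-1, 3) (h = Pow(Add(-1, -2), -1) = Pow(-3, -1) = Rational(-1, 3) ≈ -0.33333)
Function('j')(P, o) = 70 (Function('j')(P, o) = Mul(-7, Add(2, Mul(3, -4))) = Mul(-7, Add(2, -12)) = Mul(-7, -10) = 70)
S = Rational(-4, 3) (S = Mul(4, Rational(-1, 3)) = Rational(-4, 3) ≈ -1.3333)
Mul(Function('j')(38, Mul(Add(-22, -46), Add(22, 16))), S) = Mul(70, Rational(-4, 3)) = Rational(-280, 3)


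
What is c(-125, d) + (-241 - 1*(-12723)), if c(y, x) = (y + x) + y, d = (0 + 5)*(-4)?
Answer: 12212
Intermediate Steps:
d = -20 (d = 5*(-4) = -20)
c(y, x) = x + 2*y (c(y, x) = (x + y) + y = x + 2*y)
c(-125, d) + (-241 - 1*(-12723)) = (-20 + 2*(-125)) + (-241 - 1*(-12723)) = (-20 - 250) + (-241 + 12723) = -270 + 12482 = 12212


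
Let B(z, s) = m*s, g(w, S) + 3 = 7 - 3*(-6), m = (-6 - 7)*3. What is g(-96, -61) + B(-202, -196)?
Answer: 7666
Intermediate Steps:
m = -39 (m = -13*3 = -39)
g(w, S) = 22 (g(w, S) = -3 + (7 - 3*(-6)) = -3 + (7 + 18) = -3 + 25 = 22)
B(z, s) = -39*s
g(-96, -61) + B(-202, -196) = 22 - 39*(-196) = 22 + 7644 = 7666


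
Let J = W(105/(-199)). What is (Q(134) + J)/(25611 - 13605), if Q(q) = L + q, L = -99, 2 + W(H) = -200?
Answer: -167/12006 ≈ -0.013910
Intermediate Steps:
W(H) = -202 (W(H) = -2 - 200 = -202)
J = -202
Q(q) = -99 + q
(Q(134) + J)/(25611 - 13605) = ((-99 + 134) - 202)/(25611 - 13605) = (35 - 202)/12006 = -167*1/12006 = -167/12006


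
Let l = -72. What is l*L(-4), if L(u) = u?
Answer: 288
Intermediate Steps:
l*L(-4) = -72*(-4) = 288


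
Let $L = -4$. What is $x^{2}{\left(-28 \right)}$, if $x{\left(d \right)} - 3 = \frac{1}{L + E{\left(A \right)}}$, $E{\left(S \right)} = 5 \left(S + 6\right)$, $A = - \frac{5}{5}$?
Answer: $\frac{4096}{441} \approx 9.288$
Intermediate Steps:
$A = -1$ ($A = \left(-5\right) \frac{1}{5} = -1$)
$E{\left(S \right)} = 30 + 5 S$ ($E{\left(S \right)} = 5 \left(6 + S\right) = 30 + 5 S$)
$x{\left(d \right)} = \frac{64}{21}$ ($x{\left(d \right)} = 3 + \frac{1}{-4 + \left(30 + 5 \left(-1\right)\right)} = 3 + \frac{1}{-4 + \left(30 - 5\right)} = 3 + \frac{1}{-4 + 25} = 3 + \frac{1}{21} = \frac{64}{21}$)
$x^{2}{\left(-28 \right)} = \left(\frac{64}{21}\right)^{2} = \frac{4096}{441}$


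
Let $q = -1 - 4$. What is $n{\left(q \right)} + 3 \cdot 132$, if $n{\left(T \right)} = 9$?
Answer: $405$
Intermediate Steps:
$q = -5$ ($q = -1 - 4 = -5$)
$n{\left(q \right)} + 3 \cdot 132 = 9 + 3 \cdot 132 = 9 + 396 = 405$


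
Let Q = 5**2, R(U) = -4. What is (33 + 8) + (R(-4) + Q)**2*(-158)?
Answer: -69637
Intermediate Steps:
Q = 25
(33 + 8) + (R(-4) + Q)**2*(-158) = (33 + 8) + (-4 + 25)**2*(-158) = 41 + 21**2*(-158) = 41 + 441*(-158) = 41 - 69678 = -69637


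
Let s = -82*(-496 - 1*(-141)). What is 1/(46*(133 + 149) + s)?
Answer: 1/42082 ≈ 2.3763e-5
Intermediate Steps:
s = 29110 (s = -82*(-496 + 141) = -82*(-355) = 29110)
1/(46*(133 + 149) + s) = 1/(46*(133 + 149) + 29110) = 1/(46*282 + 29110) = 1/(12972 + 29110) = 1/42082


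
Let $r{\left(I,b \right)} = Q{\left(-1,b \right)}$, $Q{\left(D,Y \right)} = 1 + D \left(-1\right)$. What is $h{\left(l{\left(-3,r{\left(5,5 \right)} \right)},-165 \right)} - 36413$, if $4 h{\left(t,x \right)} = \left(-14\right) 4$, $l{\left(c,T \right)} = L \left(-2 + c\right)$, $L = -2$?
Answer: $-36427$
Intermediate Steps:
$Q{\left(D,Y \right)} = 1 - D$
$r{\left(I,b \right)} = 2$ ($r{\left(I,b \right)} = 1 - -1 = 1 + 1 = 2$)
$l{\left(c,T \right)} = 4 - 2 c$ ($l{\left(c,T \right)} = - 2 \left(-2 + c\right) = 4 - 2 c$)
$h{\left(t,x \right)} = -14$ ($h{\left(t,x \right)} = \frac{\left(-14\right) 4}{4} = \frac{1}{4} \left(-56\right) = -14$)
$h{\left(l{\left(-3,r{\left(5,5 \right)} \right)},-165 \right)} - 36413 = -14 - 36413 = -36427$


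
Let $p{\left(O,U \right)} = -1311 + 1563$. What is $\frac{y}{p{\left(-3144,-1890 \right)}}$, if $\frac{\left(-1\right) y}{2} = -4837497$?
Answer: $\frac{230357}{6} \approx 38393.0$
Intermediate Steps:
$p{\left(O,U \right)} = 252$
$y = 9674994$ ($y = \left(-2\right) \left(-4837497\right) = 9674994$)
$\frac{y}{p{\left(-3144,-1890 \right)}} = \frac{9674994}{252} = 9674994 \cdot \frac{1}{252} = \frac{230357}{6}$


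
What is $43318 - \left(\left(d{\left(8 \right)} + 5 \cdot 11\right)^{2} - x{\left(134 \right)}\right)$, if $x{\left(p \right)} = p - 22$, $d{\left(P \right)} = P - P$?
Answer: $40405$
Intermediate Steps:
$d{\left(P \right)} = 0$
$x{\left(p \right)} = -22 + p$
$43318 - \left(\left(d{\left(8 \right)} + 5 \cdot 11\right)^{2} - x{\left(134 \right)}\right) = 43318 + \left(\left(-22 + 134\right) - \left(0 + 5 \cdot 11\right)^{2}\right) = 43318 + \left(112 - \left(0 + 55\right)^{2}\right) = 43318 + \left(112 - 55^{2}\right) = 43318 + \left(112 - 3025\right) = 43318 - 2913 = 40405$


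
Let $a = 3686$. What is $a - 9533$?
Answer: $-5847$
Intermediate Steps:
$a - 9533 = 3686 - 9533 = -5847$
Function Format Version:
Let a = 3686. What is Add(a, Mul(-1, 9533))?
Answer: -5847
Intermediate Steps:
Add(a, Mul(-1, 9533)) = Add(3686, Mul(-1, 9533)) = Add(3686, -9533) = -5847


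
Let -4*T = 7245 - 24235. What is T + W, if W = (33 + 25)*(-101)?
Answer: -3221/2 ≈ -1610.5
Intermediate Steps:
T = 8495/2 (T = -(7245 - 24235)/4 = -1/4*(-16990) = 8495/2 ≈ 4247.5)
W = -5858 (W = 58*(-101) = -5858)
T + W = 8495/2 - 5858 = -3221/2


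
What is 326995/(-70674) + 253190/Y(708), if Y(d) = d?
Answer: 735934900/2084883 ≈ 352.99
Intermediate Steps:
326995/(-70674) + 253190/Y(708) = 326995/(-70674) + 253190/708 = 326995*(-1/70674) + 253190*(1/708) = -326995/70674 + 126595/354 = 735934900/2084883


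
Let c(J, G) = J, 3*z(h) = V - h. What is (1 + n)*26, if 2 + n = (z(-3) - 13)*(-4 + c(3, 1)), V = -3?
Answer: 312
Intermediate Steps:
z(h) = -1 - h/3 (z(h) = (-3 - h)/3 = -1 - h/3)
n = 11 (n = -2 + ((-1 - ⅓*(-3)) - 13)*(-4 + 3) = -2 + ((-1 + 1) - 13)*(-1) = -2 + (0 - 13)*(-1) = -2 - 13*(-1) = -2 + 13 = 11)
(1 + n)*26 = (1 + 11)*26 = 12*26 = 312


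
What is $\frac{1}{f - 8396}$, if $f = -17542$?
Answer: $- \frac{1}{25938} \approx -3.8553 \cdot 10^{-5}$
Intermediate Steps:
$\frac{1}{f - 8396} = \frac{1}{-17542 - 8396} = \frac{1}{-25938} = - \frac{1}{25938}$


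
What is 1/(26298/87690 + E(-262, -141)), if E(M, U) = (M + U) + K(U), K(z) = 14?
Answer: -14615/5680852 ≈ -0.0025727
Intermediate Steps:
E(M, U) = 14 + M + U (E(M, U) = (M + U) + 14 = 14 + M + U)
1/(26298/87690 + E(-262, -141)) = 1/(26298/87690 + (14 - 262 - 141)) = 1/(26298*(1/87690) - 389) = 1/(4383/14615 - 389) = 1/(-5680852/14615) = -14615/5680852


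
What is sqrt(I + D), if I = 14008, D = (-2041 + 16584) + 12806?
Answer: sqrt(41357) ≈ 203.36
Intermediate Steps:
D = 27349 (D = 14543 + 12806 = 27349)
sqrt(I + D) = sqrt(14008 + 27349) = sqrt(41357)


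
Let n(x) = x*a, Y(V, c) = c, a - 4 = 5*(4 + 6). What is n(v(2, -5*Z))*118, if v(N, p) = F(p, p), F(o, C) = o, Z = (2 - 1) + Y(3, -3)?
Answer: 63720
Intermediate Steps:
a = 54 (a = 4 + 5*(4 + 6) = 4 + 5*10 = 4 + 50 = 54)
Z = -2 (Z = (2 - 1) - 3 = 1 - 3 = -2)
v(N, p) = p
n(x) = 54*x (n(x) = x*54 = 54*x)
n(v(2, -5*Z))*118 = (54*(-5*(-2)))*118 = (54*10)*118 = 540*118 = 63720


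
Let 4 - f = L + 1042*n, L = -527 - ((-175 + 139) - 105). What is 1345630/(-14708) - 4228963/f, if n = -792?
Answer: -146653047478/1517964879 ≈ -96.612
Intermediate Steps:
L = -386 (L = -527 - (-36 - 105) = -527 - 1*(-141) = -527 + 141 = -386)
f = 825654 (f = 4 - (-386 + 1042*(-792)) = 4 - (-386 - 825264) = 4 - 1*(-825650) = 4 + 825650 = 825654)
1345630/(-14708) - 4228963/f = 1345630/(-14708) - 4228963/825654 = 1345630*(-1/14708) - 4228963*1/825654 = -672815/7354 - 4228963/825654 = -146653047478/1517964879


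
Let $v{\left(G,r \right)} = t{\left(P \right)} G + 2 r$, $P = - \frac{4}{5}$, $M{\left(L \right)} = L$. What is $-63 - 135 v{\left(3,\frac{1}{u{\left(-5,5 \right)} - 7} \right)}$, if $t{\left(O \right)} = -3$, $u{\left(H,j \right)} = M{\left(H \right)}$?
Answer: $\frac{2349}{2} \approx 1174.5$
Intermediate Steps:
$P = - \frac{4}{5}$ ($P = \left(-4\right) \frac{1}{5} = - \frac{4}{5} \approx -0.8$)
$u{\left(H,j \right)} = H$
$v{\left(G,r \right)} = - 3 G + 2 r$
$-63 - 135 v{\left(3,\frac{1}{u{\left(-5,5 \right)} - 7} \right)} = -63 - 135 \left(\left(-3\right) 3 + \frac{2}{-5 - 7}\right) = -63 - 135 \left(-9 + \frac{2}{-12}\right) = -63 - 135 \left(-9 + 2 \left(- \frac{1}{12}\right)\right) = -63 - 135 \left(-9 - \frac{1}{6}\right) = -63 - - \frac{2475}{2} = -63 + \frac{2475}{2} = \frac{2349}{2}$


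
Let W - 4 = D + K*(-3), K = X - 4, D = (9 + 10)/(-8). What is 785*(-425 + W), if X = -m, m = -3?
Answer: -2639955/8 ≈ -3.2999e+5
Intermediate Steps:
D = -19/8 (D = 19*(-⅛) = -19/8 ≈ -2.3750)
X = 3 (X = -1*(-3) = 3)
K = -1 (K = 3 - 4 = -1)
W = 37/8 (W = 4 + (-19/8 - 1*(-3)) = 4 + (-19/8 + 3) = 4 + 5/8 = 37/8 ≈ 4.6250)
785*(-425 + W) = 785*(-425 + 37/8) = 785*(-3363/8) = -2639955/8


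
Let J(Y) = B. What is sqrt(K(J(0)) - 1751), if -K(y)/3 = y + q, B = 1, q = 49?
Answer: I*sqrt(1901) ≈ 43.6*I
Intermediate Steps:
J(Y) = 1
K(y) = -147 - 3*y (K(y) = -3*(y + 49) = -3*(49 + y) = -147 - 3*y)
sqrt(K(J(0)) - 1751) = sqrt((-147 - 3*1) - 1751) = sqrt((-147 - 3) - 1751) = sqrt(-150 - 1751) = sqrt(-1901) = I*sqrt(1901)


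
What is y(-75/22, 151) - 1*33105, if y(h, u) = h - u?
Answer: -731707/22 ≈ -33259.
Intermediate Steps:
y(-75/22, 151) - 1*33105 = (-75/22 - 1*151) - 1*33105 = (-75*1/22 - 151) - 33105 = (-75/22 - 151) - 33105 = -3397/22 - 33105 = -731707/22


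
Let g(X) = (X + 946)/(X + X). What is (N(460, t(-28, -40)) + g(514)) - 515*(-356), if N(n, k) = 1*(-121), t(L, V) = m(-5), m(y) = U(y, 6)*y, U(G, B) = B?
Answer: 47087648/257 ≈ 1.8322e+5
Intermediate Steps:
m(y) = 6*y
t(L, V) = -30 (t(L, V) = 6*(-5) = -30)
N(n, k) = -121
g(X) = (946 + X)/(2*X) (g(X) = (946 + X)/((2*X)) = (946 + X)*(1/(2*X)) = (946 + X)/(2*X))
(N(460, t(-28, -40)) + g(514)) - 515*(-356) = (-121 + (½)*(946 + 514)/514) - 515*(-356) = (-121 + (½)*(1/514)*1460) + 183340 = (-121 + 365/257) + 183340 = -30732/257 + 183340 = 47087648/257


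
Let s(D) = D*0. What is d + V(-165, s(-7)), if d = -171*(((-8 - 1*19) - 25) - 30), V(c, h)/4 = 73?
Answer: 14314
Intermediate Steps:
s(D) = 0
V(c, h) = 292 (V(c, h) = 4*73 = 292)
d = 14022 (d = -171*(((-8 - 19) - 25) - 30) = -171*((-27 - 25) - 30) = -171*(-52 - 30) = -171*(-82) = 14022)
d + V(-165, s(-7)) = 14022 + 292 = 14314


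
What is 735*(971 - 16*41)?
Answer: 231525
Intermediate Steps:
735*(971 - 16*41) = 735*(971 - 656) = 735*315 = 231525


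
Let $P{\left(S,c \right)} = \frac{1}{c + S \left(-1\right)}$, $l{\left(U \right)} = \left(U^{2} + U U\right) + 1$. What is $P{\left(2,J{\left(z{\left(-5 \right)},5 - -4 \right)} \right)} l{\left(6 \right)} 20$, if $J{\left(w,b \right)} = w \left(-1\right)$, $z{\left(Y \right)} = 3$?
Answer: $-292$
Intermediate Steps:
$J{\left(w,b \right)} = - w$
$l{\left(U \right)} = 1 + 2 U^{2}$ ($l{\left(U \right)} = \left(U^{2} + U^{2}\right) + 1 = 2 U^{2} + 1 = 1 + 2 U^{2}$)
$P{\left(S,c \right)} = \frac{1}{c - S}$
$P{\left(2,J{\left(z{\left(-5 \right)},5 - -4 \right)} \right)} l{\left(6 \right)} 20 = \frac{1 + 2 \cdot 6^{2}}{\left(-1\right) 3 - 2} \cdot 20 = \frac{1 + 2 \cdot 36}{-3 - 2} \cdot 20 = \frac{1 + 72}{-5} \cdot 20 = \left(- \frac{1}{5}\right) 73 \cdot 20 = \left(- \frac{73}{5}\right) 20 = -292$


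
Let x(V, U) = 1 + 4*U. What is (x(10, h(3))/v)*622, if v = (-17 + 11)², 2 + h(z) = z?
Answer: 1555/18 ≈ 86.389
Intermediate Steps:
h(z) = -2 + z
v = 36 (v = (-6)² = 36)
(x(10, h(3))/v)*622 = ((1 + 4*(-2 + 3))/36)*622 = ((1 + 4*1)*(1/36))*622 = ((1 + 4)*(1/36))*622 = (5*(1/36))*622 = (5/36)*622 = 1555/18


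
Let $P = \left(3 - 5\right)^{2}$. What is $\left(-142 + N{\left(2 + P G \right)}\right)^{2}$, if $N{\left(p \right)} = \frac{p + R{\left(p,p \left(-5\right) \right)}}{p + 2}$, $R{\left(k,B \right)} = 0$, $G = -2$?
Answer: $\frac{78961}{4} \approx 19740.0$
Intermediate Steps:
$P = 4$ ($P = \left(-2\right)^{2} = 4$)
$N{\left(p \right)} = \frac{p}{2 + p}$ ($N{\left(p \right)} = \frac{p + 0}{p + 2} = \frac{p}{2 + p}$)
$\left(-142 + N{\left(2 + P G \right)}\right)^{2} = \left(-142 + \frac{2 + 4 \left(-2\right)}{2 + \left(2 + 4 \left(-2\right)\right)}\right)^{2} = \left(-142 + \frac{2 - 8}{2 + \left(2 - 8\right)}\right)^{2} = \left(-142 - \frac{6}{2 - 6}\right)^{2} = \left(-142 - \frac{6}{-4}\right)^{2} = \left(-142 - - \frac{3}{2}\right)^{2} = \left(-142 + \frac{3}{2}\right)^{2} = \left(- \frac{281}{2}\right)^{2} = \frac{78961}{4}$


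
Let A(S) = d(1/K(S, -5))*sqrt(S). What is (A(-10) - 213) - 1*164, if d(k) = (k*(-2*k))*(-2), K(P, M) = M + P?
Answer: -377 + 4*I*sqrt(10)/225 ≈ -377.0 + 0.056218*I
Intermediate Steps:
d(k) = 4*k**2 (d(k) = -2*k**2*(-2) = 4*k**2)
A(S) = 4*sqrt(S)/(-5 + S)**2 (A(S) = (4*(1/(-5 + S))**2)*sqrt(S) = (4/(-5 + S)**2)*sqrt(S) = 4*sqrt(S)/(-5 + S)**2)
(A(-10) - 213) - 1*164 = (4*sqrt(-10)/(-5 - 10)**2 - 213) - 1*164 = (4*(I*sqrt(10))/(-15)**2 - 213) - 164 = (4*(I*sqrt(10))*(1/225) - 213) - 164 = (4*I*sqrt(10)/225 - 213) - 164 = (-213 + 4*I*sqrt(10)/225) - 164 = -377 + 4*I*sqrt(10)/225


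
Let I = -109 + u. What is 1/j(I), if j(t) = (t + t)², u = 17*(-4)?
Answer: 1/125316 ≈ 7.9798e-6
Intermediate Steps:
u = -68
I = -177 (I = -109 - 68 = -177)
j(t) = 4*t² (j(t) = (2*t)² = 4*t²)
1/j(I) = 1/(4*(-177)²) = 1/(4*31329) = 1/125316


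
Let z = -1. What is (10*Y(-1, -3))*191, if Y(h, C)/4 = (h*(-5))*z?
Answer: -38200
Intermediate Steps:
Y(h, C) = 20*h (Y(h, C) = 4*((h*(-5))*(-1)) = 4*(-5*h*(-1)) = 4*(5*h) = 20*h)
(10*Y(-1, -3))*191 = (10*(20*(-1)))*191 = (10*(-20))*191 = -200*191 = -38200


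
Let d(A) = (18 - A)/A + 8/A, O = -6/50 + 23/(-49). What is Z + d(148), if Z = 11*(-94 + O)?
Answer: -94394533/90650 ≈ -1041.3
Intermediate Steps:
O = -722/1225 (O = -6*1/50 + 23*(-1/49) = -3/25 - 23/49 = -722/1225 ≈ -0.58939)
d(A) = 8/A + (18 - A)/A (d(A) = (18 - A)/A + 8/A = 8/A + (18 - A)/A)
Z = -1274592/1225 (Z = 11*(-94 - 722/1225) = 11*(-115872/1225) = -1274592/1225 ≈ -1040.5)
Z + d(148) = -1274592/1225 + (26 - 1*148)/148 = -1274592/1225 + (26 - 148)/148 = -1274592/1225 + (1/148)*(-122) = -1274592/1225 - 61/74 = -94394533/90650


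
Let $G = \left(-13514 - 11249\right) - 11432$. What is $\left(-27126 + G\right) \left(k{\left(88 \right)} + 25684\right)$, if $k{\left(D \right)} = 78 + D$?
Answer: $-1636847850$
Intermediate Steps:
$G = -36195$ ($G = -24763 - 11432 = -36195$)
$\left(-27126 + G\right) \left(k{\left(88 \right)} + 25684\right) = \left(-27126 - 36195\right) \left(\left(78 + 88\right) + 25684\right) = - 63321 \left(166 + 25684\right) = \left(-63321\right) 25850 = -1636847850$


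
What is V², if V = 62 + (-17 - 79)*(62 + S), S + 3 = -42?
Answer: 2464900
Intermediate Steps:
S = -45 (S = -3 - 42 = -45)
V = -1570 (V = 62 + (-17 - 79)*(62 - 45) = 62 - 96*17 = 62 - 1632 = -1570)
V² = (-1570)² = 2464900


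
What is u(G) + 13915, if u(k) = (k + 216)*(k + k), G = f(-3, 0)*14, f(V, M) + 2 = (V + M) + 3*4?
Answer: 75459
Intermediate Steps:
f(V, M) = 10 + M + V (f(V, M) = -2 + ((V + M) + 3*4) = -2 + ((M + V) + 12) = -2 + (12 + M + V) = 10 + M + V)
G = 98 (G = (10 + 0 - 3)*14 = 7*14 = 98)
u(k) = 2*k*(216 + k) (u(k) = (216 + k)*(2*k) = 2*k*(216 + k))
u(G) + 13915 = 2*98*(216 + 98) + 13915 = 2*98*314 + 13915 = 61544 + 13915 = 75459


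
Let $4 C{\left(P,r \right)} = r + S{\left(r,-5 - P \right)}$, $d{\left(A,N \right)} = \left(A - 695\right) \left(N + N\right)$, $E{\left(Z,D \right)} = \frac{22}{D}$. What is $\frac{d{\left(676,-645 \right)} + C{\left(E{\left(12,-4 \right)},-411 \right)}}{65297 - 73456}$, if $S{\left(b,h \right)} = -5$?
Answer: $- \frac{24406}{8159} \approx -2.9913$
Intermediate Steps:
$d{\left(A,N \right)} = 2 N \left(-695 + A\right)$ ($d{\left(A,N \right)} = \left(-695 + A\right) 2 N = 2 N \left(-695 + A\right)$)
$C{\left(P,r \right)} = - \frac{5}{4} + \frac{r}{4}$ ($C{\left(P,r \right)} = \frac{r - 5}{4} = \frac{-5 + r}{4} = - \frac{5}{4} + \frac{r}{4}$)
$\frac{d{\left(676,-645 \right)} + C{\left(E{\left(12,-4 \right)},-411 \right)}}{65297 - 73456} = \frac{2 \left(-645\right) \left(-695 + 676\right) + \left(- \frac{5}{4} + \frac{1}{4} \left(-411\right)\right)}{65297 - 73456} = \frac{2 \left(-645\right) \left(-19\right) - 104}{-8159} = \left(24510 - 104\right) \left(- \frac{1}{8159}\right) = 24406 \left(- \frac{1}{8159}\right) = - \frac{24406}{8159}$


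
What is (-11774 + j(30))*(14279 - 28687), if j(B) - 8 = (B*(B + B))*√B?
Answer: 169524528 - 25934400*√30 ≈ 2.7476e+7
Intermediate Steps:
j(B) = 8 + 2*B^(5/2) (j(B) = 8 + (B*(B + B))*√B = 8 + (B*(2*B))*√B = 8 + (2*B²)*√B = 8 + 2*B^(5/2))
(-11774 + j(30))*(14279 - 28687) = (-11774 + (8 + 2*30^(5/2)))*(14279 - 28687) = (-11774 + (8 + 2*(900*√30)))*(-14408) = (-11774 + (8 + 1800*√30))*(-14408) = (-11766 + 1800*√30)*(-14408) = 169524528 - 25934400*√30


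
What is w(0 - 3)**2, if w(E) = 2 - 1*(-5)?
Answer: 49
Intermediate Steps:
w(E) = 7 (w(E) = 2 + 5 = 7)
w(0 - 3)**2 = 7**2 = 49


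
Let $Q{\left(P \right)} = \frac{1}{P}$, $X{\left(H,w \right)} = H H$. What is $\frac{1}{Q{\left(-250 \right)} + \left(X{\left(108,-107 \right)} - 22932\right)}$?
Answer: $- \frac{250}{2817001} \approx -8.8747 \cdot 10^{-5}$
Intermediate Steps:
$X{\left(H,w \right)} = H^{2}$
$\frac{1}{Q{\left(-250 \right)} + \left(X{\left(108,-107 \right)} - 22932\right)} = \frac{1}{\frac{1}{-250} - \left(22932 - 108^{2}\right)} = \frac{1}{- \frac{1}{250} + \left(11664 - 22932\right)} = \frac{1}{- \frac{1}{250} - 11268} = \frac{1}{- \frac{2817001}{250}} = - \frac{250}{2817001}$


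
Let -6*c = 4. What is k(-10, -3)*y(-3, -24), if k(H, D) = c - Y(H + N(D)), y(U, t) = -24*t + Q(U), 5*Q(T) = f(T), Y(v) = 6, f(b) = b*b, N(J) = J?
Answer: -3852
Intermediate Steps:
f(b) = b²
Q(T) = T²/5
c = -⅔ (c = -⅙*4 = -⅔ ≈ -0.66667)
y(U, t) = -24*t + U²/5
k(H, D) = -20/3 (k(H, D) = -⅔ - 1*6 = -⅔ - 6 = -20/3)
k(-10, -3)*y(-3, -24) = -20*(-24*(-24) + (⅕)*(-3)²)/3 = -20*(576 + (⅕)*9)/3 = -20*(576 + 9/5)/3 = -20/3*2889/5 = -3852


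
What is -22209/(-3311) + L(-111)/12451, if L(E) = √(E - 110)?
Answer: 2019/301 + I*√221/12451 ≈ 6.7076 + 0.001194*I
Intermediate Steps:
L(E) = √(-110 + E)
-22209/(-3311) + L(-111)/12451 = -22209/(-3311) + √(-110 - 111)/12451 = -22209*(-1/3311) + √(-221)*(1/12451) = 2019/301 + (I*√221)*(1/12451) = 2019/301 + I*√221/12451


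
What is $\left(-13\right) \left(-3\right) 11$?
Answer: $429$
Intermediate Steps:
$\left(-13\right) \left(-3\right) 11 = 39 \cdot 11 = 429$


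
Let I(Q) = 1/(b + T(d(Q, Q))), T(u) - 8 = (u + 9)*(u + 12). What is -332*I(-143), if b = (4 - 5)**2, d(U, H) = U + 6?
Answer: -332/16009 ≈ -0.020738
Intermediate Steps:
d(U, H) = 6 + U
T(u) = 8 + (9 + u)*(12 + u) (T(u) = 8 + (u + 9)*(u + 12) = 8 + (9 + u)*(12 + u))
b = 1 (b = (-1)**2 = 1)
I(Q) = 1/(243 + (6 + Q)**2 + 21*Q) (I(Q) = 1/(1 + (116 + (6 + Q)**2 + 21*(6 + Q))) = 1/(1 + (116 + (6 + Q)**2 + (126 + 21*Q))) = 1/(1 + (242 + (6 + Q)**2 + 21*Q)) = 1/(243 + (6 + Q)**2 + 21*Q))
-332*I(-143) = -332/(279 + (-143)**2 + 33*(-143)) = -332/(279 + 20449 - 4719) = -332/16009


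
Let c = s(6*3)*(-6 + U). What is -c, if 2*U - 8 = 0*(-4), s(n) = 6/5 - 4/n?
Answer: 88/45 ≈ 1.9556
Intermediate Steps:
s(n) = 6/5 - 4/n (s(n) = 6*(⅕) - 4/n = 6/5 - 4/n)
U = 4 (U = 4 + (0*(-4))/2 = 4 + (½)*0 = 4 + 0 = 4)
c = -88/45 (c = (6/5 - 4/(6*3))*(-6 + 4) = (6/5 - 4/18)*(-2) = (6/5 - 4*1/18)*(-2) = (6/5 - 2/9)*(-2) = (44/45)*(-2) = -88/45 ≈ -1.9556)
-c = -1*(-88/45) = 88/45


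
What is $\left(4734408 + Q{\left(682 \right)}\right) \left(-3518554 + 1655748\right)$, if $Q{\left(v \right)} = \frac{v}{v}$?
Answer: $-8819285491654$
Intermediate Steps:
$Q{\left(v \right)} = 1$
$\left(4734408 + Q{\left(682 \right)}\right) \left(-3518554 + 1655748\right) = \left(4734408 + 1\right) \left(-3518554 + 1655748\right) = 4734409 \left(-1862806\right) = -8819285491654$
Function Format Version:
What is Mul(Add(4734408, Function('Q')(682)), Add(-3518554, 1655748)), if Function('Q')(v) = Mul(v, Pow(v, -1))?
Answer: -8819285491654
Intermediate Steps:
Function('Q')(v) = 1
Mul(Add(4734408, Function('Q')(682)), Add(-3518554, 1655748)) = Mul(Add(4734408, 1), Add(-3518554, 1655748)) = Mul(4734409, -1862806) = -8819285491654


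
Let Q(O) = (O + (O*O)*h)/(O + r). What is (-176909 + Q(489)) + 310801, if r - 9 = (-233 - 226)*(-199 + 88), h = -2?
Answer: 2295954657/17149 ≈ 1.3388e+5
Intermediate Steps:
r = 50958 (r = 9 + (-233 - 226)*(-199 + 88) = 9 - 459*(-111) = 9 + 50949 = 50958)
Q(O) = (O - 2*O²)/(50958 + O) (Q(O) = (O + (O*O)*(-2))/(O + 50958) = (O + O²*(-2))/(50958 + O) = (O - 2*O²)/(50958 + O))
(-176909 + Q(489)) + 310801 = (-176909 + 489*(1 - 2*489)/(50958 + 489)) + 310801 = (-176909 + 489*(1 - 978)/51447) + 310801 = (-176909 + 489*(1/51447)*(-977)) + 310801 = (-176909 - 159251/17149) + 310801 = -3033971692/17149 + 310801 = 2295954657/17149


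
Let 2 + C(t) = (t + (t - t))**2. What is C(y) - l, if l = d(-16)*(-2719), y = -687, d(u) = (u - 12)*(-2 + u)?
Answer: 1842343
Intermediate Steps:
d(u) = (-12 + u)*(-2 + u)
l = -1370376 (l = (24 + (-16)**2 - 14*(-16))*(-2719) = (24 + 256 + 224)*(-2719) = 504*(-2719) = -1370376)
C(t) = -2 + t**2 (C(t) = -2 + (t + (t - t))**2 = -2 + (t + 0)**2 = -2 + t**2)
C(y) - l = (-2 + (-687)**2) - 1*(-1370376) = (-2 + 471969) + 1370376 = 471967 + 1370376 = 1842343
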